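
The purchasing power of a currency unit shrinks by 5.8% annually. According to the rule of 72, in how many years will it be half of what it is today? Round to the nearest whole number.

≈ 12 years

Falling at 5.8%, it halves about every 72/5.8 = 12.41 years.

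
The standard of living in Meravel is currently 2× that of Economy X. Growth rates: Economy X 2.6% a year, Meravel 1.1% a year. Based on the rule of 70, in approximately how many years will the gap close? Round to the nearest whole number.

roughly 47 years

The growth-rate gap is 2.6% − 1.1% = 1.5 percentage points.
So the ratio between them halves every 70/1.5 ≈ 46.67 years.
A 2× gap closes after 1 halving: 1 × 46.67 ≈ 47 years.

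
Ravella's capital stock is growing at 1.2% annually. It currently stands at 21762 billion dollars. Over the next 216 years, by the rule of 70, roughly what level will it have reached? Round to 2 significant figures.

It doubles every 70/1.2 ≈ 58.33 years, so 216 years is 3.70 doublings.
2^3.70 ≈ 13.00; 21762 × 13.00 ≈ 280000 billion dollars.

around 280000 billion dollars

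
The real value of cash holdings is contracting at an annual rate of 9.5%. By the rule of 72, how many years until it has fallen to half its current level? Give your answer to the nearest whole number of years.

approximately 8 years

Halving time ≈ 72 / 9.5 = 7.58 → 8 years.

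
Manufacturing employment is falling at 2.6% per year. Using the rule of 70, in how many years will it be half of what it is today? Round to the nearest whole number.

The rule works in reverse for decay: 70/2.6 ≈ 26.92 years to halve.

about 27 years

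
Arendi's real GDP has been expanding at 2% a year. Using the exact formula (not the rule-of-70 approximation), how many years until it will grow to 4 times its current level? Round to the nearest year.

70 years

t = ln(4) / ln(1 + 0.02) = 1.3863 / 0.019803 ≈ 70.00.
≈ 70 years.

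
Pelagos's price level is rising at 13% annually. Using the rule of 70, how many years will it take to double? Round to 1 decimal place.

5.4 years

Doubling time ≈ 70 / 13 = 5.38 years.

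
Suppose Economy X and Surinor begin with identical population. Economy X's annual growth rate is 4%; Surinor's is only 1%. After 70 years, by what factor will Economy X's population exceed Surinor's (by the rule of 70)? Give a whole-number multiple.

Only the 3-point difference matters.
70/3 ≈ 23.33 years per doubling of the ratio; 70 years gives 3.00 doublings, so ≈ 8×.

approximately 8 times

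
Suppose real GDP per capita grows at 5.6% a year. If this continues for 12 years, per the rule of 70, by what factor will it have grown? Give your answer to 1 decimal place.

approximately 1.9 times

Doubling time ≈ 70/5.6 = 12.50 years.
12 years / 12.50 ≈ 0.96 doublings → factor 2^0.96 ≈ 1.9.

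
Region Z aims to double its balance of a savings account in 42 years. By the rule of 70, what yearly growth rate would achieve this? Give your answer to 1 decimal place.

70 / 42 ≈ 1.67, so about 1.7% per year.

≈ 1.7%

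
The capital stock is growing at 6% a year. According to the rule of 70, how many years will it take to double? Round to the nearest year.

about 12 years

70/6 ≈ 11.67, so it doubles roughly every 12 years.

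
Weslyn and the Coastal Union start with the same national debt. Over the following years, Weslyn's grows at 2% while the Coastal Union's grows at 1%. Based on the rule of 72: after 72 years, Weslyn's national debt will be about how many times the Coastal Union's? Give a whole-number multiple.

≈ 2 times

Weslyn pulls ahead at 1 pp per year, so the ratio doubles every 72/1 ≈ 72.00 years.
In 72 years that's 1.00 doublings: 2^1.00 ≈ 2.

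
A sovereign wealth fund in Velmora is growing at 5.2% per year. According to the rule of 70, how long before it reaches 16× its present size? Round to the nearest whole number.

One doubling takes 70/5.2 = 13.46 years.
Getting to 16× needs 4 doublings: 4 × 13.46 ≈ 54 years.

roughly 54 years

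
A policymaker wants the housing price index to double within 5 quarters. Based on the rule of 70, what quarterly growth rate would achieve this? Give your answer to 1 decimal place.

roughly 14.0% per quarter

70 / 5 ≈ 14.00, so about 14.0% per quarter.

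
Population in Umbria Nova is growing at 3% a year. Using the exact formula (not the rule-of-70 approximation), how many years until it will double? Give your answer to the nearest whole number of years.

t = ln(2) / ln(1 + 0.03) = 0.6931 / 0.029559 ≈ 23.45.
≈ 23 years.

23 years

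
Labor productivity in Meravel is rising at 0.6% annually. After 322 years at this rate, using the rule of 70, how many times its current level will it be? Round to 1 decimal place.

Doubles every ≈ 116.67 years (70/0.6).
322 years is 2.76 doublings; 2^2.76 ≈ 6.8×.

approximately 6.8 times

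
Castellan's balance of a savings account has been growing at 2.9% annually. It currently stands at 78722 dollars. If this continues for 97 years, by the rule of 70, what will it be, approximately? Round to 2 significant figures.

Doubling time ≈ 70/2.9 = 24.14 years.
97 years is 97/24.14 ≈ 4.02 doublings, a factor of 2^4.02 ≈ 16.22.
78722 × 16.22 ≈ 1300000 dollars.

≈ 1300000 dollars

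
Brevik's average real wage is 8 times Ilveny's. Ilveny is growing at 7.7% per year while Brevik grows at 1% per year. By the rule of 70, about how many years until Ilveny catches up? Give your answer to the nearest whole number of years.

around 31 years

Ilveny gains on Brevik at 7.7% − 1% = 6.7 points a year.
At that relative rate the gap halves every 70/6.7 ≈ 10.45 years.
An 8 times gap closes after 3 halvings: 3 × 10.45 ≈ 31 years.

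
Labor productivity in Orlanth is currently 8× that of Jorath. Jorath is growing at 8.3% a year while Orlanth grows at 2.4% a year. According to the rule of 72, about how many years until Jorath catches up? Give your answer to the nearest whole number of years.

The growth-rate gap is 8.3% − 2.4% = 5.9 percentage points.
So the ratio between them halves every 72/5.9 ≈ 12.20 years.
An 8× gap closes after 3 halvings: 3 × 12.20 ≈ 37 years.

about 37 years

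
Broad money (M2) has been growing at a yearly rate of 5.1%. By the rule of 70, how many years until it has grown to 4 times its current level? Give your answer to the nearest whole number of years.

One doubling takes 70/5.1 = 13.73 years.
4× is 2 doublings, so 2 × 13.73 ≈ 27 years.

around 27 years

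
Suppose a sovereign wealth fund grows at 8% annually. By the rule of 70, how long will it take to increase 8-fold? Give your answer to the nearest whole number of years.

At 8% it doubles every 70/8 ≈ 8.75 years.
Getting to 8× needs 3 doublings: 3 × 8.75 ≈ 26 years.

around 26 years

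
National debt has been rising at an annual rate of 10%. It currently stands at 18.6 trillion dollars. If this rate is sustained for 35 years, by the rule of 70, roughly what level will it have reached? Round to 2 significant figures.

It doubles every 70/10 ≈ 7.00 years, so 35 years is 5.00 doublings.
2^5.00 ≈ 32.00; 18.6 × 32.00 ≈ 600 trillion dollars.

roughly 600 trillion dollars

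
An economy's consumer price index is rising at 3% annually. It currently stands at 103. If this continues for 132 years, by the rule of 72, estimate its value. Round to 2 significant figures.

It doubles every 72/3 ≈ 24.00 years, so 132 years is 5.50 doublings.
2^5.50 ≈ 45.25; 103 × 45.25 ≈ 4700.

4700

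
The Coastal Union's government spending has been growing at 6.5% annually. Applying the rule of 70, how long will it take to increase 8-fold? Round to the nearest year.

≈ 32 years

At 6.5% it doubles every 70/6.5 ≈ 10.77 years.
Getting to 8× needs 3 doublings: 3 × 10.77 ≈ 32 years.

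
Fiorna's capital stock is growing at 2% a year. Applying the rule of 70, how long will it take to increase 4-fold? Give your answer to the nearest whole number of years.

roughly 70 years

At 2% it doubles every 70/2 ≈ 35.00 years.
4× is 2 doublings, so 2 × 35.00 ≈ 70 years.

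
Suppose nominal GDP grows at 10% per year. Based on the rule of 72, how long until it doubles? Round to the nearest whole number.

≈ 7 years

At 10%, doubling takes about 72/10 = 7.20 years.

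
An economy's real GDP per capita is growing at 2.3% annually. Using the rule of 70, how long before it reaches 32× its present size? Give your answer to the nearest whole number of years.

At 2.3% it doubles every 70/2.3 ≈ 30.43 years.
32× is 5 doublings, so 5 × 30.43 ≈ 152 years.

approximately 152 years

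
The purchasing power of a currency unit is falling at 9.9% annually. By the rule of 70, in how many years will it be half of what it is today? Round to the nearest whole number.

Falling at 9.9%, it halves about every 70/9.9 = 7.07 years.

roughly 7 years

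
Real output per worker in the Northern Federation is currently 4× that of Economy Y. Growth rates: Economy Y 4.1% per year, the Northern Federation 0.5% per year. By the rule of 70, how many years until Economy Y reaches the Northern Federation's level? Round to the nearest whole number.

≈ 39 years

The growth-rate gap is 4.1% − 0.5% = 3.6 percentage points.
So the ratio between them halves every 70/3.6 ≈ 19.44 years.
A 4× gap closes after 2 halvings: 2 × 19.44 ≈ 39 years.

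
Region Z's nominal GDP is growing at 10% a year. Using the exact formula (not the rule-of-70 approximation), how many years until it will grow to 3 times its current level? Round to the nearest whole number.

12 years

t = ln(3) / ln(1 + 0.1) = 1.0986 / 0.095310 ≈ 11.53.
≈ 12 years.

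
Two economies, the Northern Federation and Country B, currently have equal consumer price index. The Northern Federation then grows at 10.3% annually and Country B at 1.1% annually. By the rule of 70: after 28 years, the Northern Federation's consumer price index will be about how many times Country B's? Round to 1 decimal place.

around 12.8 times

Rate gap = 10.3% − 1.1% = 9.2 points.
The ratio doubles every 70/9.2 ≈ 7.61 years.
28/7.61 ≈ 3.68 doublings → ratio ≈ 2^3.68 ≈ 12.8.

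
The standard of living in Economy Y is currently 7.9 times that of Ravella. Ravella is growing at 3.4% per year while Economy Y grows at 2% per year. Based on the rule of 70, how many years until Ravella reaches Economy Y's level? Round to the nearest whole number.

The growth-rate gap is 3.4% − 2% = 1.4 percentage points.
So the ratio between them halves every 70/1.4 ≈ 50.00 years.
A 7.9 times gap takes log₂(7.9) ≈ 2.98 halvings to close: 2.98 × 50.00 ≈ 149 years.

about 149 years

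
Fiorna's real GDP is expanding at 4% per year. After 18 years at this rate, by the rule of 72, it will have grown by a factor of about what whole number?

72/4 ≈ 18.00 years per doubling.
18 years fits 1 doubling: 2^1 = 2.

approximately 2 times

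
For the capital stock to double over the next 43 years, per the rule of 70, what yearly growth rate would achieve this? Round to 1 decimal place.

roughly 1.6%

70 / 43 ≈ 1.63, so about 1.6% per year.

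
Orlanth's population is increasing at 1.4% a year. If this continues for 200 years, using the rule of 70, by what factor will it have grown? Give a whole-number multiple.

At 1.4% one doubling takes ≈ 50.00 years; 200 years is 4 of them, so ×16.

roughly 16 times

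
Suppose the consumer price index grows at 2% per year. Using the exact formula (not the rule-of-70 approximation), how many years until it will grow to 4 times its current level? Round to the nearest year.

t = ln(4) / ln(1 + 0.02) = 1.3863 / 0.019803 ≈ 70.00.
≈ 70 years.

70 years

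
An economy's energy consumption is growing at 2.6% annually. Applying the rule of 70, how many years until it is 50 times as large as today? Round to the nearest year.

roughly 152 years

Doubling time ≈ 70/2.6 = 26.92 years.
50× is log₂ 50 ≈ 5.64 doublings, so ≈ 5.64 × 26.92 = 152 years.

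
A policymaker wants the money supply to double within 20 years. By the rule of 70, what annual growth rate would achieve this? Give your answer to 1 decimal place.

3.5% annually

70 / 20 ≈ 3.50, so about 3.5% annually.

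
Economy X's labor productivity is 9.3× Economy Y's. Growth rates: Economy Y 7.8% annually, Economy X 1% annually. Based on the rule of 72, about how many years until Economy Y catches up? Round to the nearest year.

The growth-rate gap is 7.8% − 1% = 6.8 percentage points.
So the ratio between them halves every 72/6.8 ≈ 10.59 years.
A 9.3× gap takes log₂(9.3) ≈ 3.22 halvings to close: 3.22 × 10.59 ≈ 34 years.

around 34 years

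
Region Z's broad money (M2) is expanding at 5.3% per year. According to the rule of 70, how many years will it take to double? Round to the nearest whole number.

At 5.3%, doubling takes about 70/5.3 = 13.21 years.

≈ 13 years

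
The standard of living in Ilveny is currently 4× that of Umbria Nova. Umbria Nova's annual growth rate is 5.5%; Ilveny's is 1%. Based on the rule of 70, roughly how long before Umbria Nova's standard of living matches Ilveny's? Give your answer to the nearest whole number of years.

What matters is the difference: 4.5 pp.
Rule of 70 on the gap: the ratio halves every 70/4.5 ≈ 15.56 years.
A 4× gap closes after 2 halvings: 2 × 15.56 ≈ 31 years.

approximately 31 years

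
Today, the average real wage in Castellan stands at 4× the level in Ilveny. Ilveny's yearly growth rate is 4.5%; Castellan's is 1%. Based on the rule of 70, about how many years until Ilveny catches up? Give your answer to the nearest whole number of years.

approximately 40 years

Ilveny gains on Castellan at 4.5% − 1% = 3.5 points a year.
At that relative rate the gap halves every 70/3.5 ≈ 20.00 years.
A 4× gap closes after 2 halvings: 2 × 20.00 ≈ 40 years.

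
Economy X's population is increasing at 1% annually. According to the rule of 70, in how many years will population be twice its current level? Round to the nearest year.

about 70 years

Doubling time ≈ 70 / 1 = 70.00 years.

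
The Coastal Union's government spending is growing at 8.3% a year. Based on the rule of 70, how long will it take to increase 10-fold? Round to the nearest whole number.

≈ 28 years

At 8.3% it doubles every 70/8.3 ≈ 8.43 years.
Reaching 10× takes log₂(10) ≈ 3.32 doublings.
3.32 × 8.43 ≈ 28 years.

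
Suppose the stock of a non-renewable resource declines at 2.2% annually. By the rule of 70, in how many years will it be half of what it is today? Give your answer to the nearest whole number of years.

Halving time ≈ 70 / 2.2 = 31.82 → 32 years.

about 32 years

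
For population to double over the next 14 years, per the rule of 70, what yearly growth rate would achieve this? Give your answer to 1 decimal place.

about 5.0% per year

70 / 14 ≈ 5.00, so about 5.0% per year.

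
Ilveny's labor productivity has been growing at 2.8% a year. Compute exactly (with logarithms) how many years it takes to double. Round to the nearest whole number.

t = ln(2) / ln(1 + 0.028) = 0.6931 / 0.027615 ≈ 25.10.
≈ 25 years.

25 years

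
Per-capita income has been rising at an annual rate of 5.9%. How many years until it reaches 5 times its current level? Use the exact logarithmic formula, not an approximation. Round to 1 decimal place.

28.1 years

t = ln(5) / ln(1 + 0.059) = 1.6094 / 0.057325 ≈ 28.08.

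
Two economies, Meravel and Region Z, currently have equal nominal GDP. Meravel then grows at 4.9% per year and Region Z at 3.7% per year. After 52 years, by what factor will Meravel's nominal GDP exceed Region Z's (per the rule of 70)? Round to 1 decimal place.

approximately 1.9 times

Rate gap = 4.9% − 3.7% = 1.2 points.
The ratio doubles every 70/1.2 ≈ 58.33 years.
52/58.33 ≈ 0.89 doublings → ratio ≈ 2^0.89 ≈ 1.9.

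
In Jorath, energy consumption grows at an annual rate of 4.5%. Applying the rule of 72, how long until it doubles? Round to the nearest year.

around 16 years

72/4.5 ≈ 16.00, so it doubles roughly every 16 years.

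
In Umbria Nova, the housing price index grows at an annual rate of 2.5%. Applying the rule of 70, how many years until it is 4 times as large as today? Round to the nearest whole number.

At 2.5% it doubles every 70/2.5 ≈ 28.00 years.
Getting to 4× needs 2 doublings: 2 × 28.00 ≈ 56 years.

56 years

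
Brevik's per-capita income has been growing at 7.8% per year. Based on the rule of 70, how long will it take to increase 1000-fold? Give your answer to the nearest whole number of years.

One doubling takes 70/7.8 = 8.97 years.
Reaching 1000× takes log₂(1000) ≈ 9.97 doublings.
9.97 × 8.97 ≈ 89 years.

roughly 89 years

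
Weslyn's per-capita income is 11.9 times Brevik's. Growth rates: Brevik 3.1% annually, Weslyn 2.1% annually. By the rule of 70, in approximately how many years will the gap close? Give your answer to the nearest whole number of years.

Brevik gains on Weslyn at 3.1% − 2.1% = 1 point a year.
At that relative rate the gap halves every 70/1 ≈ 70.00 years.
An 11.9 times gap takes log₂(11.9) ≈ 3.57 halvings to close: 3.57 × 70.00 ≈ 250 years.

250 years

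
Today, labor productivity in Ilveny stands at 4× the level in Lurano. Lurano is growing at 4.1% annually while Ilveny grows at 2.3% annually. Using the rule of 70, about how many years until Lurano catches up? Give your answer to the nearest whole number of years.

The growth-rate gap is 4.1% − 2.3% = 1.8 percentage points.
So the ratio between them halves every 70/1.8 ≈ 38.89 years.
A 4× gap closes after 2 halvings: 2 × 38.89 ≈ 78 years.

≈ 78 years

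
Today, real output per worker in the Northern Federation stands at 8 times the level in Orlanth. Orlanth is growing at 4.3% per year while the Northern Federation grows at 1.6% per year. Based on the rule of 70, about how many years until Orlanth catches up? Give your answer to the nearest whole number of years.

The growth-rate gap is 4.3% − 1.6% = 2.7 percentage points.
So the ratio between them halves every 70/2.7 ≈ 25.93 years.
An 8 times gap closes after 3 halvings: 3 × 25.93 ≈ 78 years.

78 years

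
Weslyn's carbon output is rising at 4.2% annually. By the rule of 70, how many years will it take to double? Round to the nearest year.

70/4.2 ≈ 16.67, so it doubles roughly every 17 years.

≈ 17 years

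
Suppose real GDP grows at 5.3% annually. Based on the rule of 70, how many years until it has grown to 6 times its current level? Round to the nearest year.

One doubling takes 70/5.3 = 13.21 years.
6× is log₂ 6 ≈ 2.58 doublings, so ≈ 2.58 × 13.21 = 34 years.

about 34 years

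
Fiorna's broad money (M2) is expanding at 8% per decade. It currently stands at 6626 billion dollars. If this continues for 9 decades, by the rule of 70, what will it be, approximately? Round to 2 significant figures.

approximately 14000 billion dollars

Doubling time ≈ 70/8 = 8.75 decades.
9 decades is 9/8.75 ≈ 1.03 doublings, a factor of 2^1.03 ≈ 2.04.
6626 × 2.04 ≈ 14000 billion dollars.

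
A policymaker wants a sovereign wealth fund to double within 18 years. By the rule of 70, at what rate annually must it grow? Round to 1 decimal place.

70 / 18 ≈ 3.89, so about 3.9% annually.

≈ 3.9% annually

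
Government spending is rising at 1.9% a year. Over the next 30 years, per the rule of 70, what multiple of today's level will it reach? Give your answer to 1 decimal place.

around 1.8 times

Doubling time ≈ 70/1.9 = 36.84 years.
30 years / 36.84 ≈ 0.81 doublings → factor 2^0.81 ≈ 1.8.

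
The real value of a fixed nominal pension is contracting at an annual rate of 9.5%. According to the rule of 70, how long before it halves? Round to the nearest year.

around 7 years

Falling at 9.5%, it halves about every 70/9.5 = 7.37 years.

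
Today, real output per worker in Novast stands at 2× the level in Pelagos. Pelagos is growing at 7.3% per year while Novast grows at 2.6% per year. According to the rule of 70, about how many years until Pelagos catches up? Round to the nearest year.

What matters is the difference: 4.7 pp.
Rule of 70 on the gap: the ratio halves every 70/4.7 ≈ 14.89 years.
A 2× gap closes after 1 halving: 1 × 14.89 ≈ 15 years.

around 15 years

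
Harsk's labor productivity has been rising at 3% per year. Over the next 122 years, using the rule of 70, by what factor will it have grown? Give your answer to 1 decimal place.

Doubling time ≈ 70/3 = 23.33 years.
122 years / 23.33 ≈ 5.23 doublings → factor 2^5.23 ≈ 37.5.

37.5 times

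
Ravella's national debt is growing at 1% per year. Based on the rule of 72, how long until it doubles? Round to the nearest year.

At 1%, doubling takes about 72/1 = 72.00 years.

72 years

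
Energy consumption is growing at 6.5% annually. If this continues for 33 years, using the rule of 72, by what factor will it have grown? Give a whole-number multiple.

72/6.5 ≈ 11.08 years per doubling.
33 years fits 3 doublings: 2^3 = 8.

around 8 times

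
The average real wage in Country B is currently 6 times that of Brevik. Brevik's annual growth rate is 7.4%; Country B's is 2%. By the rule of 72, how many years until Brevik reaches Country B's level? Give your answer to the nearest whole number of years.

Brevik gains on Country B at 7.4% − 2% = 5.4 points a year.
At that relative rate the gap halves every 72/5.4 ≈ 13.33 years.
A 6 times gap takes log₂(6) ≈ 2.58 halvings to close: 2.58 × 13.33 ≈ 34 years.

around 34 years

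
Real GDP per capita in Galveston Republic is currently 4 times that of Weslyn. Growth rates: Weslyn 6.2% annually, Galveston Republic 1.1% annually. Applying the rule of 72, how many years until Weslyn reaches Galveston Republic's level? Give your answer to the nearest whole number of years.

Weslyn gains on Galveston Republic at 6.2% − 1.1% = 5.1 points a year.
At that relative rate the gap halves every 72/5.1 ≈ 14.12 years.
A 4 times gap closes after 2 halvings: 2 × 14.12 ≈ 28 years.

roughly 28 years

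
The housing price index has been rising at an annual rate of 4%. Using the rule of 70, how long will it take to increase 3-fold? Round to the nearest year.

Doubling time ≈ 70/4 = 17.50 years.
3× is log₂ 3 ≈ 1.58 doublings, so ≈ 1.58 × 17.50 = 28 years.

roughly 28 years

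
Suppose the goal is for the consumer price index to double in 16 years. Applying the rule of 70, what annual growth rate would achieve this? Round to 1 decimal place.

70 / 16 ≈ 4.38, so about 4.4% annually.

about 4.4%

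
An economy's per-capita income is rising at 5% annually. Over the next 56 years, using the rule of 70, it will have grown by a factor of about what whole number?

16 times

70/5 ≈ 14.00 years per doubling.
56 years fits 4 doublings: 2^4 = 16.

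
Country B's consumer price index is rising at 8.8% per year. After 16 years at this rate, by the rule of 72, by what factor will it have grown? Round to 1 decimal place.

Doubles every ≈ 8.18 years (72/8.8).
16 years is 1.96 doublings; 2^1.96 ≈ 3.9×.

roughly 3.9 times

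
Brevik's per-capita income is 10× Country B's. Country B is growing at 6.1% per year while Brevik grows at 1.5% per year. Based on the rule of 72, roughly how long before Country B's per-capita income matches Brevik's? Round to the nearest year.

What matters is the difference: 4.6 pp.
Rule of 72 on the gap: the ratio halves every 72/4.6 ≈ 15.65 years.
A 10× gap takes log₂(10) ≈ 3.32 halvings to close: 3.32 × 15.65 ≈ 52 years.

roughly 52 years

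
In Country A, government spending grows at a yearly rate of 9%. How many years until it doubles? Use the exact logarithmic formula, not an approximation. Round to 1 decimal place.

8.0 years

t = ln(2) / ln(1 + 0.09) = 0.6931 / 0.086178 ≈ 8.04.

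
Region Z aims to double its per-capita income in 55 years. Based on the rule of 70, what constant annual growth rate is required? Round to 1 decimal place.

70 / 55 ≈ 1.27, so about 1.3% annually.

1.3%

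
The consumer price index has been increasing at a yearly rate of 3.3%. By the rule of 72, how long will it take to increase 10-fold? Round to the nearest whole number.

around 72 years

One doubling takes 72/3.3 = 21.82 years.
Reaching 10× takes log₂(10) ≈ 3.32 doublings.
3.32 × 21.82 ≈ 72 years.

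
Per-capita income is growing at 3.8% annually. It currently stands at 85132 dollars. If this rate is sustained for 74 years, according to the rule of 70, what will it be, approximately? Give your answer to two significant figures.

about 1400000 dollars

Doubling time ≈ 70/3.8 = 18.42 years.
74 years is 74/18.42 ≈ 4.02 doublings, a factor of 2^4.02 ≈ 16.22.
85132 × 16.22 ≈ 1400000 dollars.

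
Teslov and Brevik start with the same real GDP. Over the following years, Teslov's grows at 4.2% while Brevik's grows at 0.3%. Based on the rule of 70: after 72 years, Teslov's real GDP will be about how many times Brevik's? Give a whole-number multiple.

Only the 3.9-point difference matters.
70/3.9 ≈ 17.95 years per doubling of the ratio; 72 years gives 4.01 doublings, so ≈ 16×.

around 16 times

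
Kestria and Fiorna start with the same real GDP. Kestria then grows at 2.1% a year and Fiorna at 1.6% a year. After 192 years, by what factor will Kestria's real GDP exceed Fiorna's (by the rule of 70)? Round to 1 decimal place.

Kestria pulls ahead at 0.5 pp per year, so the ratio doubles every 70/0.5 ≈ 140.00 years.
In 192 years that's 1.37 doublings: 2^1.37 ≈ 2.6.

≈ 2.6 times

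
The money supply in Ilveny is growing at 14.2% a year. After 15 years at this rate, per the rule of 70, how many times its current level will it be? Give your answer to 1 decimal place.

≈ 8.2 times

Doubles every ≈ 4.93 years (70/14.2).
15 years is 3.04 doublings; 2^3.04 ≈ 8.2×.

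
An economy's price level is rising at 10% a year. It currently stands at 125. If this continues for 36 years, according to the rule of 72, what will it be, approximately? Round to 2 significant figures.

Doubling time ≈ 72/10 = 7.20 years.
36 years is 36/7.20 ≈ 5.00 doublings, a factor of 2^5.00 ≈ 32.00.
125 × 32.00 ≈ 4000.

4000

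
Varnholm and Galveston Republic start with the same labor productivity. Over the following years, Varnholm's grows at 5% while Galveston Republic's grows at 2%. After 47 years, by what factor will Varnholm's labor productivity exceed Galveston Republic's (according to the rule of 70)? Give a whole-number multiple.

approximately 4 times

Only the 3-point difference matters.
70/3 ≈ 23.33 years per doubling of the ratio; 47 years gives 2.01 doublings, so ≈ 4×.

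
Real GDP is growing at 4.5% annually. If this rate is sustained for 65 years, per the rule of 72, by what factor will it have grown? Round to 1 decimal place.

roughly 16.7 times

Doubles every ≈ 16.00 years (72/4.5).
65 years is 4.06 doublings; 2^4.06 ≈ 16.7×.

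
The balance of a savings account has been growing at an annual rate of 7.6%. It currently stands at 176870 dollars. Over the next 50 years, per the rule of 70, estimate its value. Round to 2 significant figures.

about 7600000 dollars

Doubling time ≈ 70/7.6 = 9.21 years.
50 years is 50/9.21 ≈ 5.43 doublings, a factor of 2^5.43 ≈ 43.11.
176870 × 43.11 ≈ 7600000 dollars.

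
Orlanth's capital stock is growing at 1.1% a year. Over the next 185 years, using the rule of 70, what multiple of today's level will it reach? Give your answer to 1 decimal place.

Doubles every ≈ 63.64 years (70/1.1).
185 years is 2.91 doublings; 2^2.91 ≈ 7.5×.

roughly 7.5 times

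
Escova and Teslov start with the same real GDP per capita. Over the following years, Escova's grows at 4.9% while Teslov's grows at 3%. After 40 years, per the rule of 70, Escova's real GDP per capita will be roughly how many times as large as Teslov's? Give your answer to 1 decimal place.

Escova pulls ahead at 1.9 pp per year, so the ratio doubles every 70/1.9 ≈ 36.84 years.
In 40 years that's 1.09 doublings: 2^1.09 ≈ 2.1.

approximately 2.1 times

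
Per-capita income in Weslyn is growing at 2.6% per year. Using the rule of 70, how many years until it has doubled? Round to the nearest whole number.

about 27 years

Doubling time ≈ 70 / 2.6 = 26.92 years.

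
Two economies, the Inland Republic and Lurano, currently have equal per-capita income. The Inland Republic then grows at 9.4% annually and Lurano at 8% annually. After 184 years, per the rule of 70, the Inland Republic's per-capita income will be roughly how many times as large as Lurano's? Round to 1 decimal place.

around 12.8 times

the Inland Republic pulls ahead at 1.4 pp per year, so the ratio doubles every 70/1.4 ≈ 50.00 years.
In 184 years that's 3.68 doublings: 2^3.68 ≈ 12.8.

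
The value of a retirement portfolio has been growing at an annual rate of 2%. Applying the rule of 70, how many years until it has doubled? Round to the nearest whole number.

Doubling time ≈ 70 / 2 = 35.00 years.

about 35 years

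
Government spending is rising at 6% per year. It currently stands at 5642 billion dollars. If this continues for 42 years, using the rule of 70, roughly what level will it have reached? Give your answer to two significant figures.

It doubles every 70/6 ≈ 11.67 years, so 42 years is 3.60 doublings.
2^3.60 ≈ 12.13; 5642 × 12.13 ≈ 68000 billion dollars.

about 68000 billion dollars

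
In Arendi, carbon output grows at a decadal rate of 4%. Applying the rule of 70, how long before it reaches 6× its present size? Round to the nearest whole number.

around 45 decades

Doubling time ≈ 70/4 = 17.50 decades.
6× is log₂ 6 ≈ 2.58 doublings, so ≈ 2.58 × 17.50 = 45 decades.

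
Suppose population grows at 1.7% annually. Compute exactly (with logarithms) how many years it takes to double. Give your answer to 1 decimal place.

t = ln(2) / ln(1 + 0.017) = 0.6931 / 0.016857 ≈ 41.12.

41.1 years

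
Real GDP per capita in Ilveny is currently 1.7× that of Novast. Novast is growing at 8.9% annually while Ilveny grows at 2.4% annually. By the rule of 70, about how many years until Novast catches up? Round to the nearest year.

Novast gains on Ilveny at 8.9% − 2.4% = 6.5 points a year.
At that relative rate the gap halves every 70/6.5 ≈ 10.77 years.
A 1.7× gap takes log₂(1.7) ≈ 0.77 halvings to close: 0.77 × 10.77 ≈ 8 years.

≈ 8 years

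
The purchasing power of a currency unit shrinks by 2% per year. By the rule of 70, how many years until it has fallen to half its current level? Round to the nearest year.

≈ 35 years

Halving time ≈ 70 / 2 = 35.00 → 35 years.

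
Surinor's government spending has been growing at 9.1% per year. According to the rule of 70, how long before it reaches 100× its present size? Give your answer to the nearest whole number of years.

51 years

One doubling takes 70/9.1 = 7.69 years.
Reaching 100× takes log₂(100) ≈ 6.64 doublings.
6.64 × 7.69 ≈ 51 years.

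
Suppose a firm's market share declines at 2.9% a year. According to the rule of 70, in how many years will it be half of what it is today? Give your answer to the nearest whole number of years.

The rule works in reverse for decay: 70/2.9 ≈ 24.14 years to halve.

approximately 24 years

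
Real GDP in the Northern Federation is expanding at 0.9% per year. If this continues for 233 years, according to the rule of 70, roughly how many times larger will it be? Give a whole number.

around 8 times

Doubling time ≈ 70/0.9 = 77.78 years.
233/77.78 ≈ 3 doublings, so about 2^3 = 8×.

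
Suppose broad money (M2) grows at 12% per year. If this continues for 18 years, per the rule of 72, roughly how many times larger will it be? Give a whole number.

about 8 times

At 12% one doubling takes ≈ 6.00 years; 18 years is 3 of them, so ×8.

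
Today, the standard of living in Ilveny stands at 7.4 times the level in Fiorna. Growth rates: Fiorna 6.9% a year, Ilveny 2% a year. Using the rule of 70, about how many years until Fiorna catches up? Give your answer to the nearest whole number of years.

about 41 years

Fiorna gains on Ilveny at 6.9% − 2% = 4.9 points a year.
At that relative rate the gap halves every 70/4.9 ≈ 14.29 years.
A 7.4 times gap takes log₂(7.4) ≈ 2.89 halvings to close: 2.89 × 14.29 ≈ 41 years.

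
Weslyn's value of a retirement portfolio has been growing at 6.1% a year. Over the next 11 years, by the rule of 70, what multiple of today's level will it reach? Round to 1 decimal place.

Doubles every ≈ 11.48 years (70/6.1).
11 years is 0.96 doublings; 2^0.96 ≈ 1.9×.

approximately 1.9 times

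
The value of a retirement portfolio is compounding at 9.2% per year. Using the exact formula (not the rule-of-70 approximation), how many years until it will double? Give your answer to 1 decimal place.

7.9 years

t = ln(2) / ln(1 + 0.092) = 0.6931 / 0.088011 ≈ 7.88.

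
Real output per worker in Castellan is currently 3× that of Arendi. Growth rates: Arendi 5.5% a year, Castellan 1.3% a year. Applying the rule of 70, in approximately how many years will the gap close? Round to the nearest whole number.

roughly 26 years

The growth-rate gap is 5.5% − 1.3% = 4.2 percentage points.
So the ratio between them halves every 70/4.2 ≈ 16.67 years.
A 3× gap takes log₂(3) ≈ 1.58 halvings to close: 1.58 × 16.67 ≈ 26 years.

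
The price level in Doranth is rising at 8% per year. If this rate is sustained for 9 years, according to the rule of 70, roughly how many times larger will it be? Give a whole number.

70/8 ≈ 8.75 years per doubling.
9 years fits 1 doubling: 2^1 = 2.

approximately 2 times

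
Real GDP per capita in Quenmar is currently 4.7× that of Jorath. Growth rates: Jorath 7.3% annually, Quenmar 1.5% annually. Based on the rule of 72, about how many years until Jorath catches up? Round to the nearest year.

What matters is the difference: 5.8 pp.
Rule of 72 on the gap: the ratio halves every 72/5.8 ≈ 12.41 years.
A 4.7× gap takes log₂(4.7) ≈ 2.23 halvings to close: 2.23 × 12.41 ≈ 28 years.

roughly 28 years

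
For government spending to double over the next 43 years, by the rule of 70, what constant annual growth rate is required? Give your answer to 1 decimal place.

≈ 1.6% annually

70 / 43 ≈ 1.63, so about 1.6% annually.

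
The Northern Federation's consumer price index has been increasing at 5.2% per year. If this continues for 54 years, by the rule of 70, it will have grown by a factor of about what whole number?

Doubling time ≈ 70/5.2 = 13.46 years.
54/13.46 ≈ 4 doublings, so about 2^4 = 16×.

16 times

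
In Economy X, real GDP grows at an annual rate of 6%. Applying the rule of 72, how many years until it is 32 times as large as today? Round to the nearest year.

approximately 60 years

Doubling time ≈ 72/6 = 12.00 years.
32 = 2^5, so 5 doublings → 60 years.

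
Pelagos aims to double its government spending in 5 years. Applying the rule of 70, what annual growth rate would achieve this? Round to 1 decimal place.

roughly 14.0% a year

70 / 5 ≈ 14.00, so about 14.0% a year.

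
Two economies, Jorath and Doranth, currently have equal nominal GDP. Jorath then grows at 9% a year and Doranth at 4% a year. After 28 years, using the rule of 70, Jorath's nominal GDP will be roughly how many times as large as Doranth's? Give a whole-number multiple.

around 4 times

Rate gap = 9% − 4% = 5 points.
The ratio doubles every 70/5 ≈ 14.00 years.
28/14.00 ≈ 2.00 doublings → ratio ≈ 2^2.00 ≈ 4.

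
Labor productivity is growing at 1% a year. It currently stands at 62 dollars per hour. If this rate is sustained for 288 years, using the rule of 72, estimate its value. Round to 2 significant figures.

around 990 dollars per hour

It doubles every 72/1 ≈ 72.00 years, so 288 years is 4.00 doublings.
2^4.00 ≈ 16.00; 62 × 16.00 ≈ 990 dollars per hour.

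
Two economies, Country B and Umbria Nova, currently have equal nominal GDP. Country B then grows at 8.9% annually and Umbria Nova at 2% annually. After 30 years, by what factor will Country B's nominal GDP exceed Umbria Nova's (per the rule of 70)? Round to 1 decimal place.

Rate gap = 8.9% − 2% = 6.9 points.
The ratio doubles every 70/6.9 ≈ 10.14 years.
30/10.14 ≈ 2.96 doublings → ratio ≈ 2^2.96 ≈ 7.8.

7.8 times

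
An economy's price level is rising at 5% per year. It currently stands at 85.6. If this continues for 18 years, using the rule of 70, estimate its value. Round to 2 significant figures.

Doubling time ≈ 70/5 = 14.00 years.
18 years is 18/14.00 ≈ 1.29 doublings, a factor of 2^1.29 ≈ 2.45.
85.6 × 2.45 ≈ 210.

210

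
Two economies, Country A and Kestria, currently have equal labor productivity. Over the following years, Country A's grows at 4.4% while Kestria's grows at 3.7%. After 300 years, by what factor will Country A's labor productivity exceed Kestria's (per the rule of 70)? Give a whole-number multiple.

around 8 times

Country A pulls ahead at 0.7 pp per year, so the ratio doubles every 70/0.7 ≈ 100.00 years.
In 300 years that's 3.00 doublings: 2^3.00 ≈ 8.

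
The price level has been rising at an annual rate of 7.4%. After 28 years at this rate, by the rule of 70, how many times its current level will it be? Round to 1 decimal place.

≈ 7.8 times

Doubles every ≈ 9.46 years (70/7.4).
28 years is 2.96 doublings; 2^2.96 ≈ 7.8×.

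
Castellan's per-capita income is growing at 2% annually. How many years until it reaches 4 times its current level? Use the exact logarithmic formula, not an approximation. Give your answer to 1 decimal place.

70.0 years

t = ln(4) / ln(1 + 0.02) = 1.3863 / 0.019803 ≈ 70.00.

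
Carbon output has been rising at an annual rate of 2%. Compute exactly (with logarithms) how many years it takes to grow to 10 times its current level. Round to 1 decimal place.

116.3 years

t = ln(10) / ln(1 + 0.02) = 2.3026 / 0.019803 ≈ 116.28.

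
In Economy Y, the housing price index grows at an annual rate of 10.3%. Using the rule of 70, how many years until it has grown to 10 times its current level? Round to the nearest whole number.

approximately 23 years

At 10.3% it doubles every 70/10.3 ≈ 6.80 years.
10× is log₂ 10 ≈ 3.32 doublings, so ≈ 3.32 × 6.80 = 23 years.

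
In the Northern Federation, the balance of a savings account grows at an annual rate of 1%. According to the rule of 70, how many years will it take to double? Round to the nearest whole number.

roughly 70 years

Doubling time ≈ 70 / 1 = 70.00 years.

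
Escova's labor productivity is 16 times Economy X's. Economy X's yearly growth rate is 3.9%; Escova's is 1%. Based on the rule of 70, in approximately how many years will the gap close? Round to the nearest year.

97 years

What matters is the difference: 2.9 pp.
Rule of 70 on the gap: the ratio halves every 70/2.9 ≈ 24.14 years.
A 16 times gap closes after 4 halvings: 4 × 24.14 ≈ 97 years.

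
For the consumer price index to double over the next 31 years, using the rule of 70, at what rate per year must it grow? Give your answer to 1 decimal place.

70 / 31 ≈ 2.26, so about 2.3% per year.

2.3%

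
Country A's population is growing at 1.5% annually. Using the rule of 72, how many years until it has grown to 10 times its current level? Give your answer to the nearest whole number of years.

Doubling time ≈ 72/1.5 = 48.00 years.
Reaching 10× takes log₂(10) ≈ 3.32 doublings.
3.32 × 48.00 ≈ 159 years.

about 159 years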